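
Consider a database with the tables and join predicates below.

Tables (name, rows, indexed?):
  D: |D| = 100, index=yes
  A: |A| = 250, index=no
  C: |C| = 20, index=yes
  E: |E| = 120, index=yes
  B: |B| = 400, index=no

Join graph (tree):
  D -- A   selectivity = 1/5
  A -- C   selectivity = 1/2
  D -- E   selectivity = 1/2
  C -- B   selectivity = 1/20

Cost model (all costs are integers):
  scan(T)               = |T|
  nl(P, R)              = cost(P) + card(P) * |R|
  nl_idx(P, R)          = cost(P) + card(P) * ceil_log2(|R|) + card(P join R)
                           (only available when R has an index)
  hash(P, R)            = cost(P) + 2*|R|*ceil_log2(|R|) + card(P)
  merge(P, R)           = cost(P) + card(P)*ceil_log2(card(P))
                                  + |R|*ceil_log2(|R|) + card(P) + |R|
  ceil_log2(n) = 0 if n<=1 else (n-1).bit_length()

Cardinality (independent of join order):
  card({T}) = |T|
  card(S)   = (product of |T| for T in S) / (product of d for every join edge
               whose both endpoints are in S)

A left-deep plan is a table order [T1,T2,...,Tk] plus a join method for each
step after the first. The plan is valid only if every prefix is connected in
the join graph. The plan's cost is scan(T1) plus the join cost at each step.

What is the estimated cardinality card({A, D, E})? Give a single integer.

300000

Tables in S: A(250), D(100), E(120)
Edges inside S: D-A(d=5), D-E(d=2)
numerator = 250 * 100 * 120 = 3000000
denominator = 5 * 2 = 10
card(S) = 3000000 / 10 = 300000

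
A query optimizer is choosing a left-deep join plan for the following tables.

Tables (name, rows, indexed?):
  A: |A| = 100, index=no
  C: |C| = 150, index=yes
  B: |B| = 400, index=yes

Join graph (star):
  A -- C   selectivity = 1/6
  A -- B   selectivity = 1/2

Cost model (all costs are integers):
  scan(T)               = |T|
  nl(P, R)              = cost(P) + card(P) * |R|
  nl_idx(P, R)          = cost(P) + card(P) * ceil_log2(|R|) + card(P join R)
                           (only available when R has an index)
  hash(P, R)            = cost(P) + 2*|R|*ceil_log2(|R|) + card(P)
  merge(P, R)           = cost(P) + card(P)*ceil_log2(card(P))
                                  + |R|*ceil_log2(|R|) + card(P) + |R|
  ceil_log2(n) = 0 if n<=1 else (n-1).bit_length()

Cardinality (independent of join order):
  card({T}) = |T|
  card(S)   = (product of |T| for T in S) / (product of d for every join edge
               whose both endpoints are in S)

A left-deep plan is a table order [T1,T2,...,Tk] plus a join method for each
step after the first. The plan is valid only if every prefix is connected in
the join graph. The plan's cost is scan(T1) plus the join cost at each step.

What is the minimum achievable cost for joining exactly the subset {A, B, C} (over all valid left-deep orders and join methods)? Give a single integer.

Selinger DP over subsets of {A,B,C}:
  {A}: scan cost=100, card=100
  {C}: scan cost=150, card=150
  {B}: scan cost=400, card=400
  {AC}: card=2500; try (A,hash)→1700, (C,merge)→2250, (A,merge)→2300, (C,hash)→2600, (C,nl_idx)→3400, (C,nl)→15100 …(+1); best=1700 via (A,hash)
  {AB}: card=20000; try (A,hash)→2200, (B,merge)→4900, (A,merge)→5200, (B,hash)→7400, (B,nl_idx)→21000, (B,nl)→40100 …(+1); best=2200 via (A,hash)
  {ABC}: card=500000; try (B,hash)→11400, (C,hash)→24600, (B,merge)→38200, (C,merge)→323550, (B,nl_idx)→524200, (C,nl_idx)→662200 …(+2); best=11400 via (B,hash)

11400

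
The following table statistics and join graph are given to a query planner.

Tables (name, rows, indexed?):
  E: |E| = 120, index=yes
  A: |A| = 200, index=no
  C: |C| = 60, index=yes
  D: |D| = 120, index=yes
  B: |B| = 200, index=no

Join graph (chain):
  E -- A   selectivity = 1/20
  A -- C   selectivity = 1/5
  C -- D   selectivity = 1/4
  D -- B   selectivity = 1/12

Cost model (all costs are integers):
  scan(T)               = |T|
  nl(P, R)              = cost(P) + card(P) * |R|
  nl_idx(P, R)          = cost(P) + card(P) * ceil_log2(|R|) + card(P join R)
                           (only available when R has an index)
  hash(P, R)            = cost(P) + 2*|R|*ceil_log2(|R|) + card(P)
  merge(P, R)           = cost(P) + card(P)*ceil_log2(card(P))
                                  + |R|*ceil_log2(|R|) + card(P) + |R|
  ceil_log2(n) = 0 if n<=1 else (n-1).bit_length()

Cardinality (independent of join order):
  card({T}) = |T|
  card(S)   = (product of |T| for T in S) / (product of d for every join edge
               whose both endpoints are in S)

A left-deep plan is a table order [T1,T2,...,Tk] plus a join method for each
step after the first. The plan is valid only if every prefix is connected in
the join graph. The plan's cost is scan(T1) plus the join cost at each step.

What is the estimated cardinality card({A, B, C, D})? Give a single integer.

1200000

Tables in S: A(200), B(200), C(60), D(120)
Edges inside S: A-C(d=5), C-D(d=4), D-B(d=12)
numerator = 200 * 200 * 60 * 120 = 288000000
denominator = 5 * 4 * 12 = 240
card(S) = 288000000 / 240 = 1200000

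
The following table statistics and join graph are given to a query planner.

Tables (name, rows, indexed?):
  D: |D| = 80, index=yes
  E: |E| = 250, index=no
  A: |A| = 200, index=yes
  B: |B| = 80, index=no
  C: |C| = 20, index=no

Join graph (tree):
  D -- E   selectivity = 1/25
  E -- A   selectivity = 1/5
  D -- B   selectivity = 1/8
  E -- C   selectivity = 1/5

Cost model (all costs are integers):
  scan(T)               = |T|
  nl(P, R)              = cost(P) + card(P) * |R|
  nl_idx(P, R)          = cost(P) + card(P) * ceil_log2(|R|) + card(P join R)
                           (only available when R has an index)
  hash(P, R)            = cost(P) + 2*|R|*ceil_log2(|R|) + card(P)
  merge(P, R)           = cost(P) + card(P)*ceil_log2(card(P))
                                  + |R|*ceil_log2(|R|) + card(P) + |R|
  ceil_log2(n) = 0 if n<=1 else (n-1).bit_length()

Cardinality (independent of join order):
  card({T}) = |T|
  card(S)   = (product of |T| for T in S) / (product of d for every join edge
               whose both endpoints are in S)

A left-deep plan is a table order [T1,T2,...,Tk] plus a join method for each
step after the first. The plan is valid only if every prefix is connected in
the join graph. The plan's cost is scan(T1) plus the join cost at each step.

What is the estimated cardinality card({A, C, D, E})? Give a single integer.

Tables in S: A(200), C(20), D(80), E(250)
Edges inside S: D-E(d=25), E-A(d=5), E-C(d=5)
numerator = 200 * 20 * 80 * 250 = 80000000
denominator = 25 * 5 * 5 = 625
card(S) = 80000000 / 625 = 128000

128000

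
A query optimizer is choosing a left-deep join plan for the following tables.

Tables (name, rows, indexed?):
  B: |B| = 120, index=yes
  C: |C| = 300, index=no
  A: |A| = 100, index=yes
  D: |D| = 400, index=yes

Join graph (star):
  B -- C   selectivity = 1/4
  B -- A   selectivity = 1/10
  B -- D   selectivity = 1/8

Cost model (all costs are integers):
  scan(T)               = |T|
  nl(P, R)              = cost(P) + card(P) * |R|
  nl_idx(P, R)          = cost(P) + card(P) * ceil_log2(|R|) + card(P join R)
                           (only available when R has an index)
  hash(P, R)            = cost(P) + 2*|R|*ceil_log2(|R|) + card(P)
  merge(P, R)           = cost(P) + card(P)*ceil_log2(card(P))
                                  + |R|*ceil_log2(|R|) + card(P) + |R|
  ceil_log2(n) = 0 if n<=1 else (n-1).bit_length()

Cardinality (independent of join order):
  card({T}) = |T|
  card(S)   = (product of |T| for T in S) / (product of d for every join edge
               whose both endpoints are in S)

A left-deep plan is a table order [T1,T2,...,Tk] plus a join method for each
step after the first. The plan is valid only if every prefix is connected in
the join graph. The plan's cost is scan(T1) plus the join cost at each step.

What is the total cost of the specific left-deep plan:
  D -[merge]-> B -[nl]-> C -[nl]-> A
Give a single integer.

step 1: scan D: cost=400, card=400
step 2: join B via merge
    card(P join B) = 400*120/(8) = 6000
    cost = 400 + 400*9 + 120*7 + 400 + 120 = 5360
step 3: join C via nl
    card(P join C) = 6000*300/(4) = 450000
    cost = 5360 + 6000*300 = 1805360
step 4: join A via nl
    card(P join A) = 450000*100/(10) = 4500000
    cost = 1805360 + 450000*100 = 46805360

46805360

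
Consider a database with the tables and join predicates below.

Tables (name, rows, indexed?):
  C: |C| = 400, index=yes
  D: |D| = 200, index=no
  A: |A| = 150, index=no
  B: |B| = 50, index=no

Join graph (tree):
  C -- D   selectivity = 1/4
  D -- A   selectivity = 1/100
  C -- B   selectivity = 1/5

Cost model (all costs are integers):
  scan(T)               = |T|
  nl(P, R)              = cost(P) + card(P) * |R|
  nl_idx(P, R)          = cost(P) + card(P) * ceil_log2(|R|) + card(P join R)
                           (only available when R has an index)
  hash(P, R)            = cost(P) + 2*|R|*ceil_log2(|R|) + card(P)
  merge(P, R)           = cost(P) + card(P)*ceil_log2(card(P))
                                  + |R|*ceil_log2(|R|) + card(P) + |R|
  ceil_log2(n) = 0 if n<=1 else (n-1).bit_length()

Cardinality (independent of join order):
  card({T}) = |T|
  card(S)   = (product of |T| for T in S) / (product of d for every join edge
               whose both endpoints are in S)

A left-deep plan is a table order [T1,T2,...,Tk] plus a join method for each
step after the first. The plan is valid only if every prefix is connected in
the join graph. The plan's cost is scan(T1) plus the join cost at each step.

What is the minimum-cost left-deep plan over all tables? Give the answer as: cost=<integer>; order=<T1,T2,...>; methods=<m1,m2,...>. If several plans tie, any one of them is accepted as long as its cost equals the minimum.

cost=40400; order=D,A,C,B; methods=hash,merge,hash

Selinger DP (subsets sized 1..n):
  {C}: scan cost=400, card=400
  {D}: scan cost=200, card=200
  {A}: scan cost=150, card=150
  {B}: scan cost=50, card=50
  {CD}: card=20000; try (D,hash)→4000, (C,merge)→6000, (D,merge)→6200, (C,hash)→7600, (C,nl_idx)→22000, (C,nl)→80200 …(+1); best=4000 via (D,hash)
  {BC}: card=4000; try (B,hash)→1400, (C,merge)→4400, (C,nl_idx)→4500, (B,merge)→4750, (C,hash)→7300, (C,nl)→20050 …(+1); best=1400 via (B,hash)
  {AD}: card=300; try (A,hash)→2800, (D,merge)→3300, (A,merge)→3350, (D,hash)→3500, (D,nl)→30150, (A,nl)→30200; best=2800 via (A,hash)
  {ACD}: card=30000; try (C,merge)→9800, (C,hash)→10300, (A,hash)→26400, (C,nl_idx)→35500, (C,nl)→122800, (A,merge)→325350 …(+1); best=9800 via (C,merge)
  {BCD}: card=200000; try (D,hash)→8600, (B,hash)→24600, (D,merge)→55200, (B,merge)→324350, (D,nl)→801400, (B,nl)→1004000; best=8600 via (D,hash)
  {ABCD}: card=300000; try (B,hash)→40400, (A,hash)→211000, (B,merge)→490150, (B,nl)→1509800, (A,merge)→3809950, (A,nl)→30008600; best=40400 via (B,hash)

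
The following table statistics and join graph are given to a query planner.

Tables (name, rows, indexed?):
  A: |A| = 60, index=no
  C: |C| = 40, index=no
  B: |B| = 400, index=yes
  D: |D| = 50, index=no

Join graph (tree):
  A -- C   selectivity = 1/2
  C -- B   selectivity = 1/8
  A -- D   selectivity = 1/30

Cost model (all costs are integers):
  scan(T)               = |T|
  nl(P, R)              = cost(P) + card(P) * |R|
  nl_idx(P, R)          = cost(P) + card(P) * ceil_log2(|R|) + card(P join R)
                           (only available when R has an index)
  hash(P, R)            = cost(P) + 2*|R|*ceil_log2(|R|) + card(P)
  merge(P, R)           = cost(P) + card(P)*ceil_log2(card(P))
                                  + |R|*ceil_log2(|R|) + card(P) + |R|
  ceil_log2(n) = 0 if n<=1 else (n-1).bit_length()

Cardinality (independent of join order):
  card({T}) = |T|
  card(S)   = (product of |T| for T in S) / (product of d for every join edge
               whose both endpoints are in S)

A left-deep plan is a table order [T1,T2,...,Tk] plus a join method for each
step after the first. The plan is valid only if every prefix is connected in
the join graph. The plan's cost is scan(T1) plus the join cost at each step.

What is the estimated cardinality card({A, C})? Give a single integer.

Tables in S: A(60), C(40)
Edges inside S: A-C(d=2)
numerator = 60 * 40 = 2400
denominator = 2 = 2
card(S) = 2400 / 2 = 1200

1200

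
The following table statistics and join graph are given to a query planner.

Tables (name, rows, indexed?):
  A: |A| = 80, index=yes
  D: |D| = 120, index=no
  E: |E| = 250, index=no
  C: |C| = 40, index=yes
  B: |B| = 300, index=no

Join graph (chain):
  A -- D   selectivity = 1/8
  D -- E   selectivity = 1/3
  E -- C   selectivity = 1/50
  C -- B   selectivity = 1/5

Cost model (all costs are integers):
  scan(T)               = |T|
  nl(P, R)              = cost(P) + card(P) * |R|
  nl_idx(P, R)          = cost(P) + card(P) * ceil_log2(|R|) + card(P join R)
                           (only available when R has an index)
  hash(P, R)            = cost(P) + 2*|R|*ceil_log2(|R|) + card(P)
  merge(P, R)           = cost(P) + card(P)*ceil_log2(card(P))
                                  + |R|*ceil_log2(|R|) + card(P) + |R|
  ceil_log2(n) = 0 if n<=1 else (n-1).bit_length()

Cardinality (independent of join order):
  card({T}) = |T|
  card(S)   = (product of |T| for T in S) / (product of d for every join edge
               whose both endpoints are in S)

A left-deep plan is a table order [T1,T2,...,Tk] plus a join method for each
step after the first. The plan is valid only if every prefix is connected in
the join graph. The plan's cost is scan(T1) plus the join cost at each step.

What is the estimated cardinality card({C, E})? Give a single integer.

Tables in S: C(40), E(250)
Edges inside S: E-C(d=50)
numerator = 40 * 250 = 10000
denominator = 50 = 50
card(S) = 10000 / 50 = 200

200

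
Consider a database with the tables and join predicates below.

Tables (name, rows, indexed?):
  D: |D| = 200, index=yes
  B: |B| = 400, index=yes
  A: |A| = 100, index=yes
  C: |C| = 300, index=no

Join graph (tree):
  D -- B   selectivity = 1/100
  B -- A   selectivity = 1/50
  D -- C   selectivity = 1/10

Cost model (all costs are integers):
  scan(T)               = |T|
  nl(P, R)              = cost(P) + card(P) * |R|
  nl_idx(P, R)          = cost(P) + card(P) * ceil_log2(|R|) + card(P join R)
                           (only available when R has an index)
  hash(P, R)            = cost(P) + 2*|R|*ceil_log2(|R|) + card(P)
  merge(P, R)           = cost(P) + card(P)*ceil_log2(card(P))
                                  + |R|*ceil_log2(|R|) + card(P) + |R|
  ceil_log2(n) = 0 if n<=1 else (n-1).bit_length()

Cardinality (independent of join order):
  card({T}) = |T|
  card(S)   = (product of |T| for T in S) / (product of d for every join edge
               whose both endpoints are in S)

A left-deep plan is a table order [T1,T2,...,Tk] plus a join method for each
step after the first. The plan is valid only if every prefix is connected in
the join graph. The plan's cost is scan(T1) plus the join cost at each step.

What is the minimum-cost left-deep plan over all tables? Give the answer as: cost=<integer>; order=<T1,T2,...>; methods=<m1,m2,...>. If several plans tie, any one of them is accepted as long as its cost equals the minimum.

Selinger DP (subsets sized 1..n):
  {D}: scan cost=200, card=200
  {B}: scan cost=400, card=400
  {A}: scan cost=100, card=100
  {C}: scan cost=300, card=300
  {BD}: card=800; try (B,nl_idx)→2800, (D,hash)→4000, (D,nl_idx)→4400, (B,merge)→6000, (D,merge)→6200, (B,hash)→7600 …(+2); best=2800 via (B,nl_idx)
  {CD}: card=6000; try (D,hash)→3800, (C,merge)→5000, (D,merge)→5100, (C,hash)→5800, (D,nl_idx)→8700, (C,nl)→60200 …(+1); best=3800 via (D,hash)
  {AB}: card=800; try (B,nl_idx)→1800, (A,hash)→2200, (A,nl_idx)→4000, (B,merge)→4900, (A,merge)→5200, (B,hash)→7400 …(+2); best=1800 via (B,nl_idx)
  {ABD}: card=1600; try (A,hash)→5000, (D,hash)→5800, (D,nl_idx)→9800, (A,nl_idx)→10000, (D,merge)→12400, (A,merge)→12400 …(+2); best=5000 via (A,hash)
  {BCD}: card=24000; try (C,hash)→9000, (C,merge)→14600, (B,hash)→17000, (B,nl_idx)→81800, (B,merge)→91800, (C,nl)→242800 …(+1); best=9000 via (C,hash)
  {ABCD}: card=48000; try (C,hash)→12000, (C,merge)→27200, (A,hash)→34400, (A,nl_idx)→225000, (A,merge)→393800, (C,nl)→485000 …(+1); best=12000 via (C,hash)

cost=12000; order=D,B,A,C; methods=nl_idx,hash,hash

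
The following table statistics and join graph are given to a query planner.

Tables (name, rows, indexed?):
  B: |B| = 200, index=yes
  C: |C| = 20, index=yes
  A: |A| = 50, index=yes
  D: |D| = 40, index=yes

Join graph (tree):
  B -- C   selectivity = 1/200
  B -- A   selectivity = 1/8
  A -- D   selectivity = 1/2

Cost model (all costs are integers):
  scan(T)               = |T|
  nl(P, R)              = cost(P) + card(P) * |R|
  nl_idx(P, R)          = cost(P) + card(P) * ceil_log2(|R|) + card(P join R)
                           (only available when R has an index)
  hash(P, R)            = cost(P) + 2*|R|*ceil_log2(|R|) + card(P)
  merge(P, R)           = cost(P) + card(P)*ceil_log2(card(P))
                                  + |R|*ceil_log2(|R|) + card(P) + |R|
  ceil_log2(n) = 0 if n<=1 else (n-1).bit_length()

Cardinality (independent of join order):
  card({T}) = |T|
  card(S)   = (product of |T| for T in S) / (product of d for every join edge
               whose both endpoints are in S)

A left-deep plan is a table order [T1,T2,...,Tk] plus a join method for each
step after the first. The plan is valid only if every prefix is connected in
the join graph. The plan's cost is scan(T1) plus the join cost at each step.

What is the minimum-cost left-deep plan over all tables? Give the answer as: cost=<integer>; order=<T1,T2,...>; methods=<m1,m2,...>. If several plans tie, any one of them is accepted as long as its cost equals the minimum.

cost=1050; order=C,B,A,D; methods=nl_idx,nl_idx,hash

Selinger DP (subsets sized 1..n):
  {B}: scan cost=200, card=200
  {C}: scan cost=20, card=20
  {A}: scan cost=50, card=50
  {D}: scan cost=40, card=40
  {BC}: card=20; try (B,nl_idx)→200, (C,hash)→600, (C,nl_idx)→1220, (B,merge)→1940, (C,merge)→2120, (B,hash)→3240 …(+2); best=200 via (B,nl_idx)
  {AB}: card=1250; try (A,hash)→1000, (B,nl_idx)→1700, (B,merge)→2200, (A,merge)→2350, (A,nl_idx)→2650, (B,hash)→3300 …(+2); best=1000 via (A,hash)
  {AD}: card=1000; try (D,hash)→580, (A,merge)→670, (D,merge)→680, (A,hash)→680, (A,nl_idx)→1280, (D,nl_idx)→1350 …(+2); best=580 via (D,hash)
  {ABC}: card=125; try (A,nl_idx)→445, (A,merge)→670, (A,hash)→820, (A,nl)→1200, (C,hash)→2450, (C,nl_idx)→7375 …(+2); best=445 via (A,nl_idx)
  {ABD}: card=25000; try (D,hash)→2730, (B,hash)→4780, (B,merge)→13380, (D,merge)→16280, (D,nl_idx)→33500, (B,nl_idx)→33580 …(+2); best=2730 via (D,hash)
  {ABCD}: card=2500; try (D,hash)→1050, (D,merge)→1725, (D,nl_idx)→3695, (D,nl)→5445, (C,hash)→27930, (C,nl_idx)→130230 …(+2); best=1050 via (D,hash)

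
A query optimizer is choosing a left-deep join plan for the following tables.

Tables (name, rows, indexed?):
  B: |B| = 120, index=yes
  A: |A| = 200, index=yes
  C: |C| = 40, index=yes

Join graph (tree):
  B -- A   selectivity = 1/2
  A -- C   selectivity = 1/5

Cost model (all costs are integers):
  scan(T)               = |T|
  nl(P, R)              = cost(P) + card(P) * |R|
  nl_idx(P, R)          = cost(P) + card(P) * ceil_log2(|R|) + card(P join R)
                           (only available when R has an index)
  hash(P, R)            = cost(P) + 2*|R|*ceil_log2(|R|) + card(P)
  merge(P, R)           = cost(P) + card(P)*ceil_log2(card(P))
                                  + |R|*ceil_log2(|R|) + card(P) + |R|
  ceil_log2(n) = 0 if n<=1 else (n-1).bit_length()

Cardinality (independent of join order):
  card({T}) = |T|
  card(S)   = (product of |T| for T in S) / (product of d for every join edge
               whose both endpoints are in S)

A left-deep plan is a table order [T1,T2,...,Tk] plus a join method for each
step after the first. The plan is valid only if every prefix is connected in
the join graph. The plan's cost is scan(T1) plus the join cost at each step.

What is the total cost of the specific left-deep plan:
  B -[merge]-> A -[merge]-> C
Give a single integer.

step 1: scan B: cost=120, card=120
step 2: join A via merge
    card(P join A) = 120*200/(2) = 12000
    cost = 120 + 120*7 + 200*8 + 120 + 200 = 2880
step 3: join C via merge
    card(P join C) = 12000*40/(5) = 96000
    cost = 2880 + 12000*14 + 40*6 + 12000 + 40 = 183160

183160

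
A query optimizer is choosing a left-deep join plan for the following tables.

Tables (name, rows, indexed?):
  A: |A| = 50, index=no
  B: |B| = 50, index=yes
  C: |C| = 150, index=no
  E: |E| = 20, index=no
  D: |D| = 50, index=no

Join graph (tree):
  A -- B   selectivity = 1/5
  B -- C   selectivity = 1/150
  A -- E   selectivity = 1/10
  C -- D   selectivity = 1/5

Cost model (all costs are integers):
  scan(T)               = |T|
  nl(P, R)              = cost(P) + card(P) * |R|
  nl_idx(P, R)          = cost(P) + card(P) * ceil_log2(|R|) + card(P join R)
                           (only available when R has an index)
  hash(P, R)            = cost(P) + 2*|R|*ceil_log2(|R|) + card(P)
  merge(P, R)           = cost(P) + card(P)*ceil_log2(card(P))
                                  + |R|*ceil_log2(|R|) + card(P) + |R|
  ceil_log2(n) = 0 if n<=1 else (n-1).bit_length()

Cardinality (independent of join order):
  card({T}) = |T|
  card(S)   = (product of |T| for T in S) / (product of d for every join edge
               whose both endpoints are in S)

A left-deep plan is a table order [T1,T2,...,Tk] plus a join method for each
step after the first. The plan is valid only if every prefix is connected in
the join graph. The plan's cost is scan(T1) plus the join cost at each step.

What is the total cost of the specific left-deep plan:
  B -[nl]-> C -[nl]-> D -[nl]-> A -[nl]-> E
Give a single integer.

135050

step 1: scan B: cost=50, card=50
step 2: join C via nl
    card(P join C) = 50*150/(150) = 50
    cost = 50 + 50*150 = 7550
step 3: join D via nl
    card(P join D) = 50*50/(5) = 500
    cost = 7550 + 50*50 = 10050
step 4: join A via nl
    card(P join A) = 500*50/(5) = 5000
    cost = 10050 + 500*50 = 35050
step 5: join E via nl
    card(P join E) = 5000*20/(10) = 10000
    cost = 35050 + 5000*20 = 135050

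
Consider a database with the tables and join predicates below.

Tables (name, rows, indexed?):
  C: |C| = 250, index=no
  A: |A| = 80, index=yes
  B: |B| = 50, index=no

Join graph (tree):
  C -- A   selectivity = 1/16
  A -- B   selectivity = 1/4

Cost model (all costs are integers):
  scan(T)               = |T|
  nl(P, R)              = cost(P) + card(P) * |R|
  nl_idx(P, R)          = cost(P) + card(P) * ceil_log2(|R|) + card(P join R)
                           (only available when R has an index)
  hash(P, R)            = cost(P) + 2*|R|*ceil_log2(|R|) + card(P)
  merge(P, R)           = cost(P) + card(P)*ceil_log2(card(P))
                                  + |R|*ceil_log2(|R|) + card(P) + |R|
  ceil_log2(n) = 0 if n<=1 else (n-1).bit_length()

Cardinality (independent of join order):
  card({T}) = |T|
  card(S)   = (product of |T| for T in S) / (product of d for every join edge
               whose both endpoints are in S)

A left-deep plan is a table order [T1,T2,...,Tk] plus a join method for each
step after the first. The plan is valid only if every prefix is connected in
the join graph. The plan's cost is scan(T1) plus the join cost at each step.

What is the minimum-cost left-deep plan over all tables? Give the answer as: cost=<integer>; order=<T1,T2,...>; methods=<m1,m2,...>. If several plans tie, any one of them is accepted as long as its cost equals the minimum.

cost=3470; order=C,A,B; methods=hash,hash

Selinger DP (subsets sized 1..n):
  {C}: scan cost=250, card=250
  {A}: scan cost=80, card=80
  {B}: scan cost=50, card=50
  {AC}: card=1250; try (A,hash)→1620, (C,merge)→2970, (A,merge)→3140, (A,nl_idx)→3250, (C,hash)→4160, (C,nl)→20080 …(+1); best=1620 via (A,hash)
  {AB}: card=1000; try (B,hash)→760, (A,merge)→1040, (B,merge)→1070, (A,hash)→1220, (A,nl_idx)→1400, (A,nl)→4050 …(+1); best=760 via (B,hash)
  {ABC}: card=15625; try (B,hash)→3470, (C,hash)→5760, (C,merge)→14010, (B,merge)→16970, (B,nl)→64120, (C,nl)→250760; best=3470 via (B,hash)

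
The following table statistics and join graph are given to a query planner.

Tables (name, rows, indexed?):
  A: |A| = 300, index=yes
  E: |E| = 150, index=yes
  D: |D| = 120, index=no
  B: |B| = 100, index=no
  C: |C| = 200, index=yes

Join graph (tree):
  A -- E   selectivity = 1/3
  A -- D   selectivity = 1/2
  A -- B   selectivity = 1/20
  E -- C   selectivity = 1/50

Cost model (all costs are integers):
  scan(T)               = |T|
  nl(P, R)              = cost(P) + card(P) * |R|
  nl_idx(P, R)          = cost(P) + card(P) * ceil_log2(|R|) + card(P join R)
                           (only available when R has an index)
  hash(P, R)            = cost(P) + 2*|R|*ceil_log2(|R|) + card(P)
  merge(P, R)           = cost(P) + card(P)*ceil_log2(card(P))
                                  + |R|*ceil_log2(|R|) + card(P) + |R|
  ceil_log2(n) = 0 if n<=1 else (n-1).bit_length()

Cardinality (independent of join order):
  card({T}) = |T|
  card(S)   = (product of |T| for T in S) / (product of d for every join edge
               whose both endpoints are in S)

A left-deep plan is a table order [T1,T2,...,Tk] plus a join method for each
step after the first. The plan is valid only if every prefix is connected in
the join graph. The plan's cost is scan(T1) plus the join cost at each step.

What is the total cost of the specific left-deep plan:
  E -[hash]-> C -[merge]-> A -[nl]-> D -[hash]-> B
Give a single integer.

step 1: scan E: cost=150, card=150
step 2: join C via hash
    card(P join C) = 150*200/(50) = 600
    cost = 150 + 2*200*8 + 150 = 3500
step 3: join A via merge
    card(P join A) = 600*300/(3) = 60000
    cost = 3500 + 600*10 + 300*9 + 600 + 300 = 13100
step 4: join D via nl
    card(P join D) = 60000*120/(2) = 3600000
    cost = 13100 + 60000*120 = 7213100
step 5: join B via hash
    card(P join B) = 3600000*100/(20) = 18000000
    cost = 7213100 + 2*100*7 + 3600000 = 10814500

10814500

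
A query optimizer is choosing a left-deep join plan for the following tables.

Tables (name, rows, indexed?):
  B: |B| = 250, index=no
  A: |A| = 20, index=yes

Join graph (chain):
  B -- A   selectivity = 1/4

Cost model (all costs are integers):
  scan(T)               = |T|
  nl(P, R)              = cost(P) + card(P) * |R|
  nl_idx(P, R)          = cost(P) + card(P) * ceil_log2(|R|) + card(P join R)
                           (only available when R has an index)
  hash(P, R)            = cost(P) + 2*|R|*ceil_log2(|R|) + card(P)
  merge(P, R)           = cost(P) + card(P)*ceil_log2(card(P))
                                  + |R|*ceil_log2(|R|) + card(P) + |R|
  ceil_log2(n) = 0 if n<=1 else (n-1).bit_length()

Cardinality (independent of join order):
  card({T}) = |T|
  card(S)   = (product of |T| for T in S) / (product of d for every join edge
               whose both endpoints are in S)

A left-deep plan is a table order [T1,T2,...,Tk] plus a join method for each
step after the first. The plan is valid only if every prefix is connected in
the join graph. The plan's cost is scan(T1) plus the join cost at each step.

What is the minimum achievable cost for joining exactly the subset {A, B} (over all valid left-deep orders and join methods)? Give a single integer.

Selinger DP over subsets of {A,B}:
  {B}: scan cost=250, card=250
  {A}: scan cost=20, card=20
  {AB}: card=1250; try (A,hash)→700, (B,merge)→2390, (A,merge)→2620, (A,nl_idx)→2750, (B,hash)→4040, (B,nl)→5020 …(+1); best=700 via (A,hash)

700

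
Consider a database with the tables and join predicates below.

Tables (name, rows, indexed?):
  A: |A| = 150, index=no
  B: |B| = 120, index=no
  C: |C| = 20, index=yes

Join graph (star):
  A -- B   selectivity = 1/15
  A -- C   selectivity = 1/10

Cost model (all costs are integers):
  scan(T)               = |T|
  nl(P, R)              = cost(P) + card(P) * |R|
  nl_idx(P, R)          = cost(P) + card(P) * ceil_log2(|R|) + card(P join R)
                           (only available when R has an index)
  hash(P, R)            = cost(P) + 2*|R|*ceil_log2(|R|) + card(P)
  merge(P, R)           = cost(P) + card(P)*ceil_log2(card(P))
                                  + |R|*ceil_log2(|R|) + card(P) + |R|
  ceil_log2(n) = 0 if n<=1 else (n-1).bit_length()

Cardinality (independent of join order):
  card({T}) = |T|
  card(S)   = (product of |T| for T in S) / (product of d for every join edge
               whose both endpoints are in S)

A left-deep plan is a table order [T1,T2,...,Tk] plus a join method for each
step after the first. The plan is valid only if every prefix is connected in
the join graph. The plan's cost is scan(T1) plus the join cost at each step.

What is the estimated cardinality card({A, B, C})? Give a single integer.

2400

Tables in S: A(150), B(120), C(20)
Edges inside S: A-B(d=15), A-C(d=10)
numerator = 150 * 120 * 20 = 360000
denominator = 15 * 10 = 150
card(S) = 360000 / 150 = 2400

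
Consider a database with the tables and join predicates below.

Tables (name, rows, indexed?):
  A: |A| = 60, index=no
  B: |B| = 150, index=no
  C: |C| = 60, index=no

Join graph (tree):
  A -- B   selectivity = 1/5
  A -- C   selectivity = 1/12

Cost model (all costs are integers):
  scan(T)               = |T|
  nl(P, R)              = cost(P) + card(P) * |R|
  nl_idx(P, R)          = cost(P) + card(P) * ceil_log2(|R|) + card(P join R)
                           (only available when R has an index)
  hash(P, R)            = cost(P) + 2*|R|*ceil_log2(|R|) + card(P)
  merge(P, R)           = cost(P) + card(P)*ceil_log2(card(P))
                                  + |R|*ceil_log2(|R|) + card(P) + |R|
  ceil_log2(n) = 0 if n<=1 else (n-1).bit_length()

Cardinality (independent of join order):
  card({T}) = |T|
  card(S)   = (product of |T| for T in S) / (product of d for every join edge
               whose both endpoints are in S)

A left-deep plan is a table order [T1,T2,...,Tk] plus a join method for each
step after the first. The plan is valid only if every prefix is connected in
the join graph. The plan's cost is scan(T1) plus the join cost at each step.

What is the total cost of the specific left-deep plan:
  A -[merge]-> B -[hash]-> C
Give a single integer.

4350

step 1: scan A: cost=60, card=60
step 2: join B via merge
    card(P join B) = 60*150/(5) = 1800
    cost = 60 + 60*6 + 150*8 + 60 + 150 = 1830
step 3: join C via hash
    card(P join C) = 1800*60/(12) = 9000
    cost = 1830 + 2*60*6 + 1800 = 4350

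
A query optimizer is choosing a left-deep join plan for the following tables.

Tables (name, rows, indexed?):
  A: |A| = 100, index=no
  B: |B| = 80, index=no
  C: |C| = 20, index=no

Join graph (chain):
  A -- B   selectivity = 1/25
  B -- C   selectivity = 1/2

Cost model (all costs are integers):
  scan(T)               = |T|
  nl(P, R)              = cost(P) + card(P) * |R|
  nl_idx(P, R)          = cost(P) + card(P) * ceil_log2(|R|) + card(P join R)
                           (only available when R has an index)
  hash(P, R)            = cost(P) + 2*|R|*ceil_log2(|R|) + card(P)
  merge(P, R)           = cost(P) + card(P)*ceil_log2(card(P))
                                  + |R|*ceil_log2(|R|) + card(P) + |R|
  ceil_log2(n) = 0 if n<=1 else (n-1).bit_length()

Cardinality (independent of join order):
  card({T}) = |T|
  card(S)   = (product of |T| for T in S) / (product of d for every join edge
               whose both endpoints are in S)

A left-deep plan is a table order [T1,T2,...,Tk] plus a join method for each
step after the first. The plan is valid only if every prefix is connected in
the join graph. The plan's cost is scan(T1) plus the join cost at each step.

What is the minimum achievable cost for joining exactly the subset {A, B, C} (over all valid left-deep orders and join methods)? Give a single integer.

Selinger DP over subsets of {A,B,C}:
  {A}: scan cost=100, card=100
  {B}: scan cost=80, card=80
  {C}: scan cost=20, card=20
  {AB}: card=320; try (B,hash)→1320, (A,merge)→1520, (B,merge)→1540, (A,hash)→1560, (A,nl)→8080, (B,nl)→8100; best=1320 via (B,hash)
  {BC}: card=800; try (C,hash)→360, (B,merge)→780, (C,merge)→840, (B,hash)→1160, (B,nl)→1620, (C,nl)→1680; best=360 via (C,hash)
  {ABC}: card=3200; try (C,hash)→1840, (A,hash)→2560, (C,merge)→4640, (C,nl)→7720, (A,merge)→9960, (A,nl)→80360; best=1840 via (C,hash)

1840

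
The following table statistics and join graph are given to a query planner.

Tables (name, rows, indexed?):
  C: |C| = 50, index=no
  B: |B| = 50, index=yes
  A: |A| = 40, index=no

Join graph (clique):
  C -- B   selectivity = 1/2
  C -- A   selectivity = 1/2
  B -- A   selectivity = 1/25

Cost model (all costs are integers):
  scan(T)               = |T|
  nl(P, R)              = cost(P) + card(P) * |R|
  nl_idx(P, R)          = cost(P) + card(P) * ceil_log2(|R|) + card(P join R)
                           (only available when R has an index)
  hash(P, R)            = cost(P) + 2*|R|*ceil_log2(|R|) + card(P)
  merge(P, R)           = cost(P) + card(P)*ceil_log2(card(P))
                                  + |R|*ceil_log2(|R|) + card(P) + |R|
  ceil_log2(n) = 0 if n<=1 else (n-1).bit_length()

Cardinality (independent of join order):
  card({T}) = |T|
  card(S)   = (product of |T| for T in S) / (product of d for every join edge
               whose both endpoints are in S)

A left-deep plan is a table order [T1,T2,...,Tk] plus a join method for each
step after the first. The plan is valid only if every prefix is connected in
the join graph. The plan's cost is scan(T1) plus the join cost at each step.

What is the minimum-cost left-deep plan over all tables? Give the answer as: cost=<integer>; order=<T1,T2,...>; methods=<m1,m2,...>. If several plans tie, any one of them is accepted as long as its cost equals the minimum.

cost=1040; order=A,B,C; methods=nl_idx,hash

Selinger DP (subsets sized 1..n):
  {C}: scan cost=50, card=50
  {B}: scan cost=50, card=50
  {A}: scan cost=40, card=40
  {BC}: card=1250; try (C,hash)→700, (B,hash)→700, (C,merge)→750, (B,merge)→750, (B,nl_idx)→1600, (C,nl)→2550 …(+1); best=700 via (C,hash)
  {AC}: card=1000; try (A,hash)→580, (C,merge)→670, (C,hash)→680, (A,merge)→680, (C,nl)→2040, (A,nl)→2050; best=580 via (A,hash)
  {AB}: card=80; try (B,nl_idx)→360, (A,hash)→580, (B,merge)→670, (B,hash)→680, (A,merge)→680, (B,nl)→2040 …(+1); best=360 via (B,nl_idx)
  {ABC}: card=1000; try (C,hash)→1040, (C,merge)→1350, (B,hash)→2180, (A,hash)→2430, (C,nl)→4360, (B,nl_idx)→7580 …(+4); best=1040 via (C,hash)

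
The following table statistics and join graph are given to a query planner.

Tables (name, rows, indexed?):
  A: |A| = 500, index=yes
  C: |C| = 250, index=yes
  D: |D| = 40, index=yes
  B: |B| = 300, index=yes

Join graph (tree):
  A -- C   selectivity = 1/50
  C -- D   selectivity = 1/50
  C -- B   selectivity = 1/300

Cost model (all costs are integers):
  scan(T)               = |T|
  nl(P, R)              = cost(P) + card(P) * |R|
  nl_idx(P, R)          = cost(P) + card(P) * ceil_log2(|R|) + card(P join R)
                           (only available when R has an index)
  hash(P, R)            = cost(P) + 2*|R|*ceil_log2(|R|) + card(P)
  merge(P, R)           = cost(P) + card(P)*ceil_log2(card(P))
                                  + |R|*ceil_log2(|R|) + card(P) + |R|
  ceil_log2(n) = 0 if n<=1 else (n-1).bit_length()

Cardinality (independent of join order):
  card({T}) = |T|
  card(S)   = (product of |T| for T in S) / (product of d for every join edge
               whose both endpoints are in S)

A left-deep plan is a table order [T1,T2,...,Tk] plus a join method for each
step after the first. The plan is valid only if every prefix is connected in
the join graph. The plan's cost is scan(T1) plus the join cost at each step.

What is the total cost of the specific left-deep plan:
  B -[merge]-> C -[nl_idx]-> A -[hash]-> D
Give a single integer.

13280

step 1: scan B: cost=300, card=300
step 2: join C via merge
    card(P join C) = 300*250/(300) = 250
    cost = 300 + 300*9 + 250*8 + 300 + 250 = 5550
step 3: join A via nl_idx
    card(P join A) = 250*500/(50) = 2500
    cost = 5550 + 250*9 + 2500 = 10300
step 4: join D via hash
    card(P join D) = 2500*40/(50) = 2000
    cost = 10300 + 2*40*6 + 2500 = 13280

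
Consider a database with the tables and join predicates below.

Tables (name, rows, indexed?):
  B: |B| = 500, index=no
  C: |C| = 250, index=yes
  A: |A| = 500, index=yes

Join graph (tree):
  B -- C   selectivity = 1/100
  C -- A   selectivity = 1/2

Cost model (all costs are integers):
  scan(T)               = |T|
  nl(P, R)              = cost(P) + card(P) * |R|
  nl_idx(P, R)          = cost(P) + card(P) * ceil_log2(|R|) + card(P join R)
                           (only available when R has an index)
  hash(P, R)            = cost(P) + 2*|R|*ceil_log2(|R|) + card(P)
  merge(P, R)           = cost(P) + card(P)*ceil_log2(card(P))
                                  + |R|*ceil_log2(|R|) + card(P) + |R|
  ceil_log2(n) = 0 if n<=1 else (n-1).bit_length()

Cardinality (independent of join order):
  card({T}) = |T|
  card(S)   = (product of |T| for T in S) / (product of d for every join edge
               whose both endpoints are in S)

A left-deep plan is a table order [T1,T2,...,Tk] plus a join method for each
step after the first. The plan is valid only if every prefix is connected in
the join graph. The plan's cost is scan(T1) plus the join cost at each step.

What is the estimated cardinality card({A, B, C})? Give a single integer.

Tables in S: A(500), B(500), C(250)
Edges inside S: B-C(d=100), C-A(d=2)
numerator = 500 * 500 * 250 = 62500000
denominator = 100 * 2 = 200
card(S) = 62500000 / 200 = 312500

312500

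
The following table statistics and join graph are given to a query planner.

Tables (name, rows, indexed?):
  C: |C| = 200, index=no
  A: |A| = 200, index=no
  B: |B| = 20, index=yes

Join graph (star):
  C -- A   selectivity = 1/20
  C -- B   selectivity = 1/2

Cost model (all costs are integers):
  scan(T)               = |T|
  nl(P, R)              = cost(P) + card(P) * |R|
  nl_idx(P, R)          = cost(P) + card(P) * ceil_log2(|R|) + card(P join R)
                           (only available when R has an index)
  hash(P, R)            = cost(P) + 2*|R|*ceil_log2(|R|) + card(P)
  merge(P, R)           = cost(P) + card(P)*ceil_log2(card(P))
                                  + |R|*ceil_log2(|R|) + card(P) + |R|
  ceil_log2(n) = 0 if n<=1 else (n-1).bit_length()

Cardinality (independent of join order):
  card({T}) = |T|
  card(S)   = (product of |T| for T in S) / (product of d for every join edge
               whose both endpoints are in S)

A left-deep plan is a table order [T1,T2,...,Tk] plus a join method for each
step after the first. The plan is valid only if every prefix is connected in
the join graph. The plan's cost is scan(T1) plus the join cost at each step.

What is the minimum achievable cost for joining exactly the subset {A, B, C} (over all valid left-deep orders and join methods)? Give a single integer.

Selinger DP over subsets of {A,B,C}:
  {C}: scan cost=200, card=200
  {A}: scan cost=200, card=200
  {B}: scan cost=20, card=20
  {AC}: card=2000; try (C,hash)→3600, (A,hash)→3600, (C,merge)→3800, (A,merge)→3800, (C,nl)→40200, (A,nl)→40200; best=3600 via (C,hash)
  {BC}: card=2000; try (B,hash)→600, (C,merge)→1940, (B,merge)→2120, (B,nl_idx)→3200, (C,hash)→3240, (C,nl)→4020 …(+1); best=600 via (B,hash)
  {ABC}: card=20000; try (B,hash)→5800, (A,hash)→5800, (A,merge)→26400, (B,merge)→27720, (B,nl_idx)→33600, (B,nl)→43600 …(+1); best=5800 via (B,hash)

5800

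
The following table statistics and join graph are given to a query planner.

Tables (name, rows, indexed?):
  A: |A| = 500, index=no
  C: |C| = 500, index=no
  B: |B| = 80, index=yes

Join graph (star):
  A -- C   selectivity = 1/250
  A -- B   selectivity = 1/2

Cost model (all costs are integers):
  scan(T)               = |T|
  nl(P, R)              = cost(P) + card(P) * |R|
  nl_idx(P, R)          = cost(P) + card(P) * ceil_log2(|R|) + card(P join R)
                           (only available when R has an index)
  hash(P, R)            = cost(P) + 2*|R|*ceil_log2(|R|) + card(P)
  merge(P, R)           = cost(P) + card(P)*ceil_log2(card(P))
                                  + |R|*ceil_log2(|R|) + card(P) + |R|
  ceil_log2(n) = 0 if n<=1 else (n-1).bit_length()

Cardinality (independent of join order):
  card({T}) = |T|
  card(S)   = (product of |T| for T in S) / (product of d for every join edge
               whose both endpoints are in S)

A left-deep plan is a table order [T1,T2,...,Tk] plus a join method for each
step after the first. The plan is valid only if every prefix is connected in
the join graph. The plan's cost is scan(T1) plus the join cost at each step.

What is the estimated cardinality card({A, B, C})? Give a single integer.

40000

Tables in S: A(500), B(80), C(500)
Edges inside S: A-C(d=250), A-B(d=2)
numerator = 500 * 80 * 500 = 20000000
denominator = 250 * 2 = 500
card(S) = 20000000 / 500 = 40000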